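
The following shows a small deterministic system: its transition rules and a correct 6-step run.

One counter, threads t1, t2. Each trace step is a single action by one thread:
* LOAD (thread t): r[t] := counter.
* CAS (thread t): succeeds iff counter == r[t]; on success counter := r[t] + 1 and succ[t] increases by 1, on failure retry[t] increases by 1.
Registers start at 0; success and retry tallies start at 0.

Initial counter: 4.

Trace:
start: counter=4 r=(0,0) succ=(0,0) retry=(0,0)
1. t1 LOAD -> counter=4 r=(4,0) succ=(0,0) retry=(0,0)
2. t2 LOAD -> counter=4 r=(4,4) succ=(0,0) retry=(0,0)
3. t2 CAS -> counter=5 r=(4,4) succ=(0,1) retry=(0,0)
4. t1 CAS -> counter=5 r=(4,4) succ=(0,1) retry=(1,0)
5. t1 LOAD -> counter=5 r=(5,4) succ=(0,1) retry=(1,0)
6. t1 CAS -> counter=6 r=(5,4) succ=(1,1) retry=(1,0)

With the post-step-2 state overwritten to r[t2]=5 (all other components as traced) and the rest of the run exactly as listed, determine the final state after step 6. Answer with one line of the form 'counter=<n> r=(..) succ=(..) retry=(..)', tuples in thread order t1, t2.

state after step 2 := counter=4 r=(4,5) succ=(0,0) retry=(0,0)
3. t2 CAS -> counter=4 r=(4,5) succ=(0,0) retry=(0,1)
4. t1 CAS -> counter=5 r=(4,5) succ=(1,0) retry=(0,1)
5. t1 LOAD -> counter=5 r=(5,5) succ=(1,0) retry=(0,1)
6. t1 CAS -> counter=6 r=(5,5) succ=(2,0) retry=(0,1)

counter=6 r=(5,5) succ=(2,0) retry=(0,1)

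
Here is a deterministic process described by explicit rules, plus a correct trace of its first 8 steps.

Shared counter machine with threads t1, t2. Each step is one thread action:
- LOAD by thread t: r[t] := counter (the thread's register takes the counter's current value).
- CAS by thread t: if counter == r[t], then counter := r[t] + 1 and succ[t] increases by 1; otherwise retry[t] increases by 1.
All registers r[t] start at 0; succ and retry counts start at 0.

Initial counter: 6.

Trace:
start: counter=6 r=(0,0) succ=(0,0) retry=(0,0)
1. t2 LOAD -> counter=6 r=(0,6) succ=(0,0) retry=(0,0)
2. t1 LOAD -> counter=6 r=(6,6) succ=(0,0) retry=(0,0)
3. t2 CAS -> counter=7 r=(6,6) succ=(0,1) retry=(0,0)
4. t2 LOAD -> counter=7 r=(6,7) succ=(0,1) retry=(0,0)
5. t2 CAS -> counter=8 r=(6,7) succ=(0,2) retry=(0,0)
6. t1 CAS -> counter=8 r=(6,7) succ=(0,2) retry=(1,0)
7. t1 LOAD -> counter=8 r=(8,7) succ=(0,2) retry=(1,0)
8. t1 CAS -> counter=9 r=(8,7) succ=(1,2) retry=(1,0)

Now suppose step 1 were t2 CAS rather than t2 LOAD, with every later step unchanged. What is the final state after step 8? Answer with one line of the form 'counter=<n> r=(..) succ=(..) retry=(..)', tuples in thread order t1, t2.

(re-executing from step 1 with the substitution; state before step 1: counter=6 r=(0,0) succ=(0,0) retry=(0,0))
1. t2 CAS -> counter=6 r=(0,0) succ=(0,0) retry=(0,1)
2. t1 LOAD -> counter=6 r=(6,0) succ=(0,0) retry=(0,1)
3. t2 CAS -> counter=6 r=(6,0) succ=(0,0) retry=(0,2)
4. t2 LOAD -> counter=6 r=(6,6) succ=(0,0) retry=(0,2)
5. t2 CAS -> counter=7 r=(6,6) succ=(0,1) retry=(0,2)
6. t1 CAS -> counter=7 r=(6,6) succ=(0,1) retry=(1,2)
7. t1 LOAD -> counter=7 r=(7,6) succ=(0,1) retry=(1,2)
8. t1 CAS -> counter=8 r=(7,6) succ=(1,1) retry=(1,2)

counter=8 r=(7,6) succ=(1,1) retry=(1,2)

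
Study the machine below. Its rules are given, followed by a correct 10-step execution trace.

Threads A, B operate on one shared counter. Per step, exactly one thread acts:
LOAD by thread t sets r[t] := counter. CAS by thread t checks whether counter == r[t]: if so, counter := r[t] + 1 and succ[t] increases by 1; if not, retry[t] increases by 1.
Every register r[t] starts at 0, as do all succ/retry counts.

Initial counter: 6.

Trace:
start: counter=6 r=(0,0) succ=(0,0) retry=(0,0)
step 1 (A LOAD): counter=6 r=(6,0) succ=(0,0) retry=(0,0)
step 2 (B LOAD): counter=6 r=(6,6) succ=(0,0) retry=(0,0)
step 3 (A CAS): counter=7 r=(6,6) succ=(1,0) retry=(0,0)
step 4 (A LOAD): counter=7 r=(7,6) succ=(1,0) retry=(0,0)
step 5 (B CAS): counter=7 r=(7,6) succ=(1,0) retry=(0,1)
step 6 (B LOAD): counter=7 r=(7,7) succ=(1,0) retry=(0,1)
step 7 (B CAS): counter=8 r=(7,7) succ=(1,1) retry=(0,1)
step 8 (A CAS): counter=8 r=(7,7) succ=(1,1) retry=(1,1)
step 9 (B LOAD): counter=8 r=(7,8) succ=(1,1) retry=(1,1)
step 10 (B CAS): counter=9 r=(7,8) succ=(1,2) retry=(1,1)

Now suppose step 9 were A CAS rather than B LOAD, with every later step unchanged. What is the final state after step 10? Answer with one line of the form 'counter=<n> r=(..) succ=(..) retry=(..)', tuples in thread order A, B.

(re-executing from step 9 with the substitution; state before step 9: counter=8 r=(7,7) succ=(1,1) retry=(1,1))
step 9 (A CAS): counter=8 r=(7,7) succ=(1,1) retry=(2,1)
step 10 (B CAS): counter=8 r=(7,7) succ=(1,1) retry=(2,2)

counter=8 r=(7,7) succ=(1,1) retry=(2,2)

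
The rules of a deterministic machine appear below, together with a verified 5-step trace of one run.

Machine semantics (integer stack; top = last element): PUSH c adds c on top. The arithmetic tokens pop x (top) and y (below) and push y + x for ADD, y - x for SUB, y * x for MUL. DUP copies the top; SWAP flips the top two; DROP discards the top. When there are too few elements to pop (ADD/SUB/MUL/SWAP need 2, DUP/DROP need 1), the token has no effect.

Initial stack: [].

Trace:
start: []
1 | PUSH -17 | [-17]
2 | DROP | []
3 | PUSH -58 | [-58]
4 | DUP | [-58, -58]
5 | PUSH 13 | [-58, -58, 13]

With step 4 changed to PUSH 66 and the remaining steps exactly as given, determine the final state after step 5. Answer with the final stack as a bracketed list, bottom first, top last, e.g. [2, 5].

[-58, 66, 13]

(re-executing from step 4 with the substitution; state before step 4: [-58])
4 | PUSH 66 | [-58, 66]
5 | PUSH 13 | [-58, 66, 13]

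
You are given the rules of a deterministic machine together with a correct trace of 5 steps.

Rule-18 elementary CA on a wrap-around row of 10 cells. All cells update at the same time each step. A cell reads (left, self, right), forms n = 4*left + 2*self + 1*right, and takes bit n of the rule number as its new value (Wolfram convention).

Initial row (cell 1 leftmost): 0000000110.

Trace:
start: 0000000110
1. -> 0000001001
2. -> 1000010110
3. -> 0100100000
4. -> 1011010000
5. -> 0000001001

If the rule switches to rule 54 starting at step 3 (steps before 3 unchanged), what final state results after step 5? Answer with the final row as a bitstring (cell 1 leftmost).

0100101001

(re-executing steps 3..5 under rule 54; state before step 3: 1000010110)
3. -> 1100111001
4. -> 0011000110
5. -> 0100101001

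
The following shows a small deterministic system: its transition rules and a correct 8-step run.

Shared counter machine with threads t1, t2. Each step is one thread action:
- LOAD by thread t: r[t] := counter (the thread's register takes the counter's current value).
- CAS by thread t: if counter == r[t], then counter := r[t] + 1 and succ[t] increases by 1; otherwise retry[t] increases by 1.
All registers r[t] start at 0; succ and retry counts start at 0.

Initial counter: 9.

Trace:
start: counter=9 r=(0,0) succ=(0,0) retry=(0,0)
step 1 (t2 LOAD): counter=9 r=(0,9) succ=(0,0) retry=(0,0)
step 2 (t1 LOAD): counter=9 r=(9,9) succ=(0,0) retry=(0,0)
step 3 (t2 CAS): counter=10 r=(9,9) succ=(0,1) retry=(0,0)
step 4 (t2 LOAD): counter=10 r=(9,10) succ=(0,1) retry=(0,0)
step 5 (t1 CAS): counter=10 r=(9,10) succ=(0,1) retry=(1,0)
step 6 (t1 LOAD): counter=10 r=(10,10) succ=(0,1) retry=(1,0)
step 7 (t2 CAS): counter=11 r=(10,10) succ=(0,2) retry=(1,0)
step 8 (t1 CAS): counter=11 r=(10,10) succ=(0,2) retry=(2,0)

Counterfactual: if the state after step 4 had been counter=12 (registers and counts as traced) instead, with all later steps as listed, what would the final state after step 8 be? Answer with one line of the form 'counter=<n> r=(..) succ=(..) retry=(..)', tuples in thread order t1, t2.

state after step 4 := counter=12 r=(9,10) succ=(0,1) retry=(0,0)
step 5 (t1 CAS): counter=12 r=(9,10) succ=(0,1) retry=(1,0)
step 6 (t1 LOAD): counter=12 r=(12,10) succ=(0,1) retry=(1,0)
step 7 (t2 CAS): counter=12 r=(12,10) succ=(0,1) retry=(1,1)
step 8 (t1 CAS): counter=13 r=(12,10) succ=(1,1) retry=(1,1)

counter=13 r=(12,10) succ=(1,1) retry=(1,1)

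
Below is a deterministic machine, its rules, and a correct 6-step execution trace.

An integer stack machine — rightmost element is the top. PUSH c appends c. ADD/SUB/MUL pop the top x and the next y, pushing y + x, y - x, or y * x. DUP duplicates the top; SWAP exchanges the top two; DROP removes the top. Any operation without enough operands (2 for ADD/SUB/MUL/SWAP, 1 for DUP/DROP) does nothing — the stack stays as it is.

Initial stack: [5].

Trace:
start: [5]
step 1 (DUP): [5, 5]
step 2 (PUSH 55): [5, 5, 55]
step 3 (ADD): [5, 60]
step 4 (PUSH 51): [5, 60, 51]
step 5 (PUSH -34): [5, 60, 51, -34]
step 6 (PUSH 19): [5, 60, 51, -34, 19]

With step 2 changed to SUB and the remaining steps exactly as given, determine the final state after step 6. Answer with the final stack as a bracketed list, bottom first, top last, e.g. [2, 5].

[0, 51, -34, 19]

(re-executing from step 2 with the substitution; state before step 2: [5, 5])
step 2 (SUB): [0]
step 3 (ADD): [0]
step 4 (PUSH 51): [0, 51]
step 5 (PUSH -34): [0, 51, -34]
step 6 (PUSH 19): [0, 51, -34, 19]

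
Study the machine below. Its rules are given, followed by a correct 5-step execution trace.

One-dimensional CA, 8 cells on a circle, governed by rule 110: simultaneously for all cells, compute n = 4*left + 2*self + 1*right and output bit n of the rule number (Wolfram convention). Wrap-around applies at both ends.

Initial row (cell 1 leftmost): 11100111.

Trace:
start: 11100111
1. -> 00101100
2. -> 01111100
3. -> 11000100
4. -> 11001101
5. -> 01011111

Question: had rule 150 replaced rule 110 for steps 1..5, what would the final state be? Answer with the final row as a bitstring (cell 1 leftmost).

11011011

(re-executing steps 1..5 under rule 150; state before step 1: 11100111)
1. -> 11011011
2. -> 10000001
3. -> 01000010
4. -> 11100111
5. -> 11011011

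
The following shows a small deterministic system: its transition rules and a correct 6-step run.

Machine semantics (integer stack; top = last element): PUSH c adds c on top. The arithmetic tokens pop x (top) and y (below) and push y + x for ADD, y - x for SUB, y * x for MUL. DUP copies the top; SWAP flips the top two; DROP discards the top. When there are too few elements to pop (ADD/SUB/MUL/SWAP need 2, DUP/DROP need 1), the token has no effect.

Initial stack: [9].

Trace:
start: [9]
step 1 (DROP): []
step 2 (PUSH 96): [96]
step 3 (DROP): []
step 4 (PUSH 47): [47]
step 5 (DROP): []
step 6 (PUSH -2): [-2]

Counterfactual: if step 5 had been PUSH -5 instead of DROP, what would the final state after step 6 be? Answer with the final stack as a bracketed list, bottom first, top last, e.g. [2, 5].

[47, -5, -2]

(re-executing from step 5 with the substitution; state before step 5: [47])
step 5 (PUSH -5): [47, -5]
step 6 (PUSH -2): [47, -5, -2]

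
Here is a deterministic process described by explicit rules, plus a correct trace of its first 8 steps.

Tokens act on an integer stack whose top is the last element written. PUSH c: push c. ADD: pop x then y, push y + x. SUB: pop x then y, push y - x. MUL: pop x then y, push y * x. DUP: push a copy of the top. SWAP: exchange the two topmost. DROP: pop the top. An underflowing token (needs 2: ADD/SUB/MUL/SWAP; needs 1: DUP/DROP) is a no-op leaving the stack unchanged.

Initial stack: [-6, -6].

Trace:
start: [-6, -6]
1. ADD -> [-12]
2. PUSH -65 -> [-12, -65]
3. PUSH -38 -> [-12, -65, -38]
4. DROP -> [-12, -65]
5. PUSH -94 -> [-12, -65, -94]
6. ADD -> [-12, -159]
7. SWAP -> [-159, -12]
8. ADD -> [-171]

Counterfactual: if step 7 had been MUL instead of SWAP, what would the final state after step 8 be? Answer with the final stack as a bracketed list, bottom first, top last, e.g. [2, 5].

(re-executing from step 7 with the substitution; state before step 7: [-12, -159])
7. MUL -> [1908]
8. ADD -> [1908]

[1908]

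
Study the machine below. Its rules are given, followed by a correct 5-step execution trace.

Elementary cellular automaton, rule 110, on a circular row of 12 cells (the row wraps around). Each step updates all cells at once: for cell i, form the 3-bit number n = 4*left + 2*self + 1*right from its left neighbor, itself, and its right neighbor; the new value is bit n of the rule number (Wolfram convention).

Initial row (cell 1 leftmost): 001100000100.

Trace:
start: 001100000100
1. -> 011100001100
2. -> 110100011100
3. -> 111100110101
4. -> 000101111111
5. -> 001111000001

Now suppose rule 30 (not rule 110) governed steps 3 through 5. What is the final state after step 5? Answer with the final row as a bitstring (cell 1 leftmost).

(re-executing steps 3..5 under rule 30; state before step 3: 110100011100)
3. -> 100110110011
4. -> 011100101110
5. -> 110011101001

110011101001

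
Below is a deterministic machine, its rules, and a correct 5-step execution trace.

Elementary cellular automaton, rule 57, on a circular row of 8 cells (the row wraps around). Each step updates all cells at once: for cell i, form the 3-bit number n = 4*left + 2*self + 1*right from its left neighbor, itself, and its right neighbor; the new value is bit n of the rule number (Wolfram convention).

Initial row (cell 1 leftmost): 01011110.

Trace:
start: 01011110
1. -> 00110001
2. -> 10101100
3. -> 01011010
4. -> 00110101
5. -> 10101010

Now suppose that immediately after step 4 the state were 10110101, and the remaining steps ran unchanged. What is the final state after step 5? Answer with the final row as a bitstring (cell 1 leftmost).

01101011

state after step 4 := 10110101
5. -> 01101011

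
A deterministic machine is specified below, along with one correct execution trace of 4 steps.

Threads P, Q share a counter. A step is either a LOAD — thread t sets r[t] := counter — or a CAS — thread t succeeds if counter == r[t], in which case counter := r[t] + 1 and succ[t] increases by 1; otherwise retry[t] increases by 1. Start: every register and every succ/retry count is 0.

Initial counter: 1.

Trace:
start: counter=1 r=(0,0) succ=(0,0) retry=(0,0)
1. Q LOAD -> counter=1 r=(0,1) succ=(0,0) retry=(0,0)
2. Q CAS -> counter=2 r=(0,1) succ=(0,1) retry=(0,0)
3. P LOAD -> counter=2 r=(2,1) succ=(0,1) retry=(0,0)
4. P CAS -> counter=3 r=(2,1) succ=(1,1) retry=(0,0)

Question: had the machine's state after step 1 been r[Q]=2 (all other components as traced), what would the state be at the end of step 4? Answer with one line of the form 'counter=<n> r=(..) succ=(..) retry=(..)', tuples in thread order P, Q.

state after step 1 := counter=1 r=(0,2) succ=(0,0) retry=(0,0)
2. Q CAS -> counter=1 r=(0,2) succ=(0,0) retry=(0,1)
3. P LOAD -> counter=1 r=(1,2) succ=(0,0) retry=(0,1)
4. P CAS -> counter=2 r=(1,2) succ=(1,0) retry=(0,1)

counter=2 r=(1,2) succ=(1,0) retry=(0,1)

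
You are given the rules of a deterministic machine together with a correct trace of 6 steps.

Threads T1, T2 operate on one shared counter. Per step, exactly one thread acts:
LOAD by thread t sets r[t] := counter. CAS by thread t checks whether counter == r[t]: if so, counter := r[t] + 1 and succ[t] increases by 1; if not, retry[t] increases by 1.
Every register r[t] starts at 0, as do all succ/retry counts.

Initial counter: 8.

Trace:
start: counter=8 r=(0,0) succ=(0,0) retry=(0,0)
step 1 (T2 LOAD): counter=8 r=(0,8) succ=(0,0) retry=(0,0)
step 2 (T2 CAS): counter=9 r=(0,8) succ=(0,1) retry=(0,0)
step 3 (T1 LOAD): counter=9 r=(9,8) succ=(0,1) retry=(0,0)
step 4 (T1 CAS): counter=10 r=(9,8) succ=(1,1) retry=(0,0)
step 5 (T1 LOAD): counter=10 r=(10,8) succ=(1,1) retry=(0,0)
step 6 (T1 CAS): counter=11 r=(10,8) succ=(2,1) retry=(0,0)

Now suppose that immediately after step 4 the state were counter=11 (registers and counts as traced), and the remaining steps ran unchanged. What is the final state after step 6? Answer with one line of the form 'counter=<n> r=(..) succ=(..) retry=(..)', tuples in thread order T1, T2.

state after step 4 := counter=11 r=(9,8) succ=(1,1) retry=(0,0)
step 5 (T1 LOAD): counter=11 r=(11,8) succ=(1,1) retry=(0,0)
step 6 (T1 CAS): counter=12 r=(11,8) succ=(2,1) retry=(0,0)

counter=12 r=(11,8) succ=(2,1) retry=(0,0)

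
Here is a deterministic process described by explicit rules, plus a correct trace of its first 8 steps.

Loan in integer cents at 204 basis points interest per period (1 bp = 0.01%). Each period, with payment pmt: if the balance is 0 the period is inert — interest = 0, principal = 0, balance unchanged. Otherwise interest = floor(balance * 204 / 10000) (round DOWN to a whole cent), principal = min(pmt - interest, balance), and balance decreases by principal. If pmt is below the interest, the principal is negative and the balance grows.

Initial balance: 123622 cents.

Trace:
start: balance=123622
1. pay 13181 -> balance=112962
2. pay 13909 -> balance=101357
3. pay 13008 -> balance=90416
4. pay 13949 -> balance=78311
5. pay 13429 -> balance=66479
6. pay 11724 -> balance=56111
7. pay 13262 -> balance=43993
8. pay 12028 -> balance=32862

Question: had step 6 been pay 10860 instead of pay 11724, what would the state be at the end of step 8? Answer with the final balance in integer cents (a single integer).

(re-executing from step 6 with the substitution; state before step 6: balance=66479)
6. pay 10860 -> balance=56975
7. pay 13262 -> balance=44875
8. pay 12028 -> balance=33762

33762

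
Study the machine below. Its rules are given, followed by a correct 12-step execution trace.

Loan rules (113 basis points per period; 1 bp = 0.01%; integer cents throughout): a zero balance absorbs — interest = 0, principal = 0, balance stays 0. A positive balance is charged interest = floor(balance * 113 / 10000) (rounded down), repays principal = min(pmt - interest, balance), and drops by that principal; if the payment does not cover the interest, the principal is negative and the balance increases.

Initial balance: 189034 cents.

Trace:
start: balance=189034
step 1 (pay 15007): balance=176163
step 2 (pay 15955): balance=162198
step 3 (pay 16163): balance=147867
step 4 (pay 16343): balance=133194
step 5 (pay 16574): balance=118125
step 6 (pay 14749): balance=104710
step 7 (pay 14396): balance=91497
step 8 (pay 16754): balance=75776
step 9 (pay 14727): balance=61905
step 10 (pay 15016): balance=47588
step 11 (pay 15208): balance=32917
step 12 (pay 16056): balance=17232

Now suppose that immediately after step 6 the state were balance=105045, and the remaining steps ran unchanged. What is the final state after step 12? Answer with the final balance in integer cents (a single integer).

17591

state after step 6 := balance=105045
step 7 (pay 14396): balance=91836
step 8 (pay 16754): balance=76119
step 9 (pay 14727): balance=62252
step 10 (pay 15016): balance=47939
step 11 (pay 15208): balance=33272
step 12 (pay 16056): balance=17591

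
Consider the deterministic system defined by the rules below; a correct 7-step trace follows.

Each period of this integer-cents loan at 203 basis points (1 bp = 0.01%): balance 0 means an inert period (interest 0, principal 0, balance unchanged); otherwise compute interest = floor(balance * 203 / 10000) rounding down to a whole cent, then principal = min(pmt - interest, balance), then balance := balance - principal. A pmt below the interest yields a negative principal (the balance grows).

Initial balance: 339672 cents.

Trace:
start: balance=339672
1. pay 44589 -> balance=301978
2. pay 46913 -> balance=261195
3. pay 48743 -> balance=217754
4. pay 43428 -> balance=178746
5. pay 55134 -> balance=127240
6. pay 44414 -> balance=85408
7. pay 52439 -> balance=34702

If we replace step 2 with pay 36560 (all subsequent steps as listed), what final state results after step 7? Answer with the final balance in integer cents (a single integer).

46150

(re-executing from step 2 with the substitution; state before step 2: balance=301978)
2. pay 36560 -> balance=271548
3. pay 48743 -> balance=228317
4. pay 43428 -> balance=189523
5. pay 55134 -> balance=138236
6. pay 44414 -> balance=96628
7. pay 52439 -> balance=46150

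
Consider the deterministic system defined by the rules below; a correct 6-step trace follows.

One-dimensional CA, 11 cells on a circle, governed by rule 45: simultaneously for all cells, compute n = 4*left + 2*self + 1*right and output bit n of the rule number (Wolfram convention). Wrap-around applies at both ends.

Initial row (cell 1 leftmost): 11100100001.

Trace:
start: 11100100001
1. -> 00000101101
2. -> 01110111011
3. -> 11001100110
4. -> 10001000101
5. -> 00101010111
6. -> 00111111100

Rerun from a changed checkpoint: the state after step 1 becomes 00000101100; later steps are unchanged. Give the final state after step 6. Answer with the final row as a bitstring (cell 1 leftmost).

00110001110

state after step 1 := 00000101100
2. -> 11110111001
3. -> 00001100001
4. -> 01101001101
5. -> 11011001011
6. -> 00110001110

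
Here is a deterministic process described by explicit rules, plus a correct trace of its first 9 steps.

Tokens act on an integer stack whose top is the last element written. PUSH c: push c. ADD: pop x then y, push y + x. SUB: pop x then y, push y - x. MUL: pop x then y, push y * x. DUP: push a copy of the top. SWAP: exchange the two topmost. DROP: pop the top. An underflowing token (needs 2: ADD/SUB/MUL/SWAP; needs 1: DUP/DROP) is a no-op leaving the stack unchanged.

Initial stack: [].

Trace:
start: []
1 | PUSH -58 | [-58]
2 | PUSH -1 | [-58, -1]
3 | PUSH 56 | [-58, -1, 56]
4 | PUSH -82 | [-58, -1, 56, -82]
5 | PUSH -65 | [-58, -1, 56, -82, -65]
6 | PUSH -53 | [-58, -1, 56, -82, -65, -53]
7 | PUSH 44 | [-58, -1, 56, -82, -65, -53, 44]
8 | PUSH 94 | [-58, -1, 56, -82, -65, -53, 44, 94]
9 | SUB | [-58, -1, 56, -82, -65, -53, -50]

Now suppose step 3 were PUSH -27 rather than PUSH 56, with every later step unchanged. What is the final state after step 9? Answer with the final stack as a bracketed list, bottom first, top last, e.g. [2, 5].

(re-executing from step 3 with the substitution; state before step 3: [-58, -1])
3 | PUSH -27 | [-58, -1, -27]
4 | PUSH -82 | [-58, -1, -27, -82]
5 | PUSH -65 | [-58, -1, -27, -82, -65]
6 | PUSH -53 | [-58, -1, -27, -82, -65, -53]
7 | PUSH 44 | [-58, -1, -27, -82, -65, -53, 44]
8 | PUSH 94 | [-58, -1, -27, -82, -65, -53, 44, 94]
9 | SUB | [-58, -1, -27, -82, -65, -53, -50]

[-58, -1, -27, -82, -65, -53, -50]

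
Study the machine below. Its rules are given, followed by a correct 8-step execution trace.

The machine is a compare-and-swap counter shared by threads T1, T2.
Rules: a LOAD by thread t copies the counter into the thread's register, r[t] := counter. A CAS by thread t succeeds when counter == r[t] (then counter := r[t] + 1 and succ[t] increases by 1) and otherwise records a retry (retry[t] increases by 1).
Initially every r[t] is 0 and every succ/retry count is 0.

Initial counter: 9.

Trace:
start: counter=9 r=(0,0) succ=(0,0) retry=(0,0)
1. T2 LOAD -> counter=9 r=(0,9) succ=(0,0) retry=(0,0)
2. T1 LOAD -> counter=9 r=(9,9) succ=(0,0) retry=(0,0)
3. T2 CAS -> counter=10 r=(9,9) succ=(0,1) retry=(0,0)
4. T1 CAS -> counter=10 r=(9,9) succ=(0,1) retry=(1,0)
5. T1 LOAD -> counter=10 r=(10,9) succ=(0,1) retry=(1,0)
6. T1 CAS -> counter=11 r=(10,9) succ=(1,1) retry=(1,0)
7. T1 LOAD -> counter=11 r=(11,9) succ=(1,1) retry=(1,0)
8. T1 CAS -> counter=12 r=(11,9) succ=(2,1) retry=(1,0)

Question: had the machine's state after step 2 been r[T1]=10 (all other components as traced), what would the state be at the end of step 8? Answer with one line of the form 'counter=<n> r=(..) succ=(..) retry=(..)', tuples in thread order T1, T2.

state after step 2 := counter=9 r=(10,9) succ=(0,0) retry=(0,0)
3. T2 CAS -> counter=10 r=(10,9) succ=(0,1) retry=(0,0)
4. T1 CAS -> counter=11 r=(10,9) succ=(1,1) retry=(0,0)
5. T1 LOAD -> counter=11 r=(11,9) succ=(1,1) retry=(0,0)
6. T1 CAS -> counter=12 r=(11,9) succ=(2,1) retry=(0,0)
7. T1 LOAD -> counter=12 r=(12,9) succ=(2,1) retry=(0,0)
8. T1 CAS -> counter=13 r=(12,9) succ=(3,1) retry=(0,0)

counter=13 r=(12,9) succ=(3,1) retry=(0,0)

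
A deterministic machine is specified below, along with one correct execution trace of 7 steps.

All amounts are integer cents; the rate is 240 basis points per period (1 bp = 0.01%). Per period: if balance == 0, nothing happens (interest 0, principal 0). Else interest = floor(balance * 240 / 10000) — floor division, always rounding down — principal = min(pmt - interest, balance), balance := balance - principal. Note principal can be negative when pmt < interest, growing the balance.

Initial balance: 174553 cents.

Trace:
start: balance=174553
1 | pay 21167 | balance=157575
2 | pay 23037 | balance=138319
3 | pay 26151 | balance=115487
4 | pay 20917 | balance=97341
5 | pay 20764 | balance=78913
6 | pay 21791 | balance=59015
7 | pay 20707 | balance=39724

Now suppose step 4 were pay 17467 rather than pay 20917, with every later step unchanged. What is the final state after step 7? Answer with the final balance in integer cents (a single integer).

43428

(re-executing from step 4 with the substitution; state before step 4: balance=115487)
4 | pay 17467 | balance=100791
5 | pay 20764 | balance=82445
6 | pay 21791 | balance=62632
7 | pay 20707 | balance=43428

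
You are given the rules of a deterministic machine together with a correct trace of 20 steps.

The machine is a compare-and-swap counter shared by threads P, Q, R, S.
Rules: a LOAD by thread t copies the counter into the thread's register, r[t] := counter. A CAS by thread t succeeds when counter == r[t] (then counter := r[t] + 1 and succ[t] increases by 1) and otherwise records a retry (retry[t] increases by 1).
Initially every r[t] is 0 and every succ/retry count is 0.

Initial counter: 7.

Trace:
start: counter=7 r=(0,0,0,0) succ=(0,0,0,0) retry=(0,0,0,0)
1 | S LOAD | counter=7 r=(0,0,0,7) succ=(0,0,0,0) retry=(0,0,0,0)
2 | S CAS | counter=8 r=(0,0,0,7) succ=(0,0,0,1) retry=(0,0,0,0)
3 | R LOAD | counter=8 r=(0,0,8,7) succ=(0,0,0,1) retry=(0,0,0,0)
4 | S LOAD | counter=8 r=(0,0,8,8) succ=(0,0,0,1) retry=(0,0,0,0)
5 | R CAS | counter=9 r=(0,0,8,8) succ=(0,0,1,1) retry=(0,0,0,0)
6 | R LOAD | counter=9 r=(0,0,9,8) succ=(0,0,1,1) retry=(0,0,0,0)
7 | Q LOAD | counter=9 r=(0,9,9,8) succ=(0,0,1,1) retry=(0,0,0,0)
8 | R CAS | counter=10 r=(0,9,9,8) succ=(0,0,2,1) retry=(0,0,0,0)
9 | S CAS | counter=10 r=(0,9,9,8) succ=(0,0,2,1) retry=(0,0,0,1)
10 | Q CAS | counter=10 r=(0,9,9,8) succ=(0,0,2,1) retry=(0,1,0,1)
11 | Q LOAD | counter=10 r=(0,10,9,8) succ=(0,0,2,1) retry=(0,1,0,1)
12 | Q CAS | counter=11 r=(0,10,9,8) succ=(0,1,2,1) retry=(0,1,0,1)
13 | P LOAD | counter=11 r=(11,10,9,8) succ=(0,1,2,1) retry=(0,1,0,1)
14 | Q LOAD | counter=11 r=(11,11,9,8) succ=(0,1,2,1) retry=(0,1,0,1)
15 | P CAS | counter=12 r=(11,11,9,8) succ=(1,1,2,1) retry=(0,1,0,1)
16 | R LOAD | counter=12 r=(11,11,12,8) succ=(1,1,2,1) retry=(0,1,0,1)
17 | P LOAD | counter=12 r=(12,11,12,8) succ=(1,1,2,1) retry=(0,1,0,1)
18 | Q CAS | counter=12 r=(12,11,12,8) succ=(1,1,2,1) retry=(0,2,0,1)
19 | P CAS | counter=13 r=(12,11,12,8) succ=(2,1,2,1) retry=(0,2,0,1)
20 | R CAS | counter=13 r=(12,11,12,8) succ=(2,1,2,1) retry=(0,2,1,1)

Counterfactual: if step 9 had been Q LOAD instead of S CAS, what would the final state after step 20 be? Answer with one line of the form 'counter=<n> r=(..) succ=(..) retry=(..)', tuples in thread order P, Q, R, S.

(re-executing from step 9 with the substitution; state before step 9: counter=10 r=(0,9,9,8) succ=(0,0,2,1) retry=(0,0,0,0))
9 | Q LOAD | counter=10 r=(0,10,9,8) succ=(0,0,2,1) retry=(0,0,0,0)
10 | Q CAS | counter=11 r=(0,10,9,8) succ=(0,1,2,1) retry=(0,0,0,0)
11 | Q LOAD | counter=11 r=(0,11,9,8) succ=(0,1,2,1) retry=(0,0,0,0)
12 | Q CAS | counter=12 r=(0,11,9,8) succ=(0,2,2,1) retry=(0,0,0,0)
13 | P LOAD | counter=12 r=(12,11,9,8) succ=(0,2,2,1) retry=(0,0,0,0)
14 | Q LOAD | counter=12 r=(12,12,9,8) succ=(0,2,2,1) retry=(0,0,0,0)
15 | P CAS | counter=13 r=(12,12,9,8) succ=(1,2,2,1) retry=(0,0,0,0)
16 | R LOAD | counter=13 r=(12,12,13,8) succ=(1,2,2,1) retry=(0,0,0,0)
17 | P LOAD | counter=13 r=(13,12,13,8) succ=(1,2,2,1) retry=(0,0,0,0)
18 | Q CAS | counter=13 r=(13,12,13,8) succ=(1,2,2,1) retry=(0,1,0,0)
19 | P CAS | counter=14 r=(13,12,13,8) succ=(2,2,2,1) retry=(0,1,0,0)
20 | R CAS | counter=14 r=(13,12,13,8) succ=(2,2,2,1) retry=(0,1,1,0)

counter=14 r=(13,12,13,8) succ=(2,2,2,1) retry=(0,1,1,0)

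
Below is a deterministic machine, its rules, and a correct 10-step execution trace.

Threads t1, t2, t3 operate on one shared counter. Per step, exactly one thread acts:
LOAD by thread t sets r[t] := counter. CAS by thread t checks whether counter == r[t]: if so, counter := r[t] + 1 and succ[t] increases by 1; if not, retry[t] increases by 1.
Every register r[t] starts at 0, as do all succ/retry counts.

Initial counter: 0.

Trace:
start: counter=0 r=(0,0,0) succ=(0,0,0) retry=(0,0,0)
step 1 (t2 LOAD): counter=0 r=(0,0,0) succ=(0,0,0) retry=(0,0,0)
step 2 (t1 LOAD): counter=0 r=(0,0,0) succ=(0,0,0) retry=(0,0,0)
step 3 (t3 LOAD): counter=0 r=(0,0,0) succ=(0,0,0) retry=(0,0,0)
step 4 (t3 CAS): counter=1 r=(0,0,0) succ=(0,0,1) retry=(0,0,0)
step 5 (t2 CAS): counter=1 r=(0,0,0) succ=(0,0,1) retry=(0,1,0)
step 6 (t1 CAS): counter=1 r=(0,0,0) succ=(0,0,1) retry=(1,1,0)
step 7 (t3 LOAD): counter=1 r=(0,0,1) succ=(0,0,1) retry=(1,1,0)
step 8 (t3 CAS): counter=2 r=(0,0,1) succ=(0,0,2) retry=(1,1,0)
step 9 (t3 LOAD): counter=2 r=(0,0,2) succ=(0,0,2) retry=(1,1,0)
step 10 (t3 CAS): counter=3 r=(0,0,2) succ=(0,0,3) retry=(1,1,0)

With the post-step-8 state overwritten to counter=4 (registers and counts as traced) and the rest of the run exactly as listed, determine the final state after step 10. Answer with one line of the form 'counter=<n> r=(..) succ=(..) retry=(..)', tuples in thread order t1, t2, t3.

state after step 8 := counter=4 r=(0,0,1) succ=(0,0,2) retry=(1,1,0)
step 9 (t3 LOAD): counter=4 r=(0,0,4) succ=(0,0,2) retry=(1,1,0)
step 10 (t3 CAS): counter=5 r=(0,0,4) succ=(0,0,3) retry=(1,1,0)

counter=5 r=(0,0,4) succ=(0,0,3) retry=(1,1,0)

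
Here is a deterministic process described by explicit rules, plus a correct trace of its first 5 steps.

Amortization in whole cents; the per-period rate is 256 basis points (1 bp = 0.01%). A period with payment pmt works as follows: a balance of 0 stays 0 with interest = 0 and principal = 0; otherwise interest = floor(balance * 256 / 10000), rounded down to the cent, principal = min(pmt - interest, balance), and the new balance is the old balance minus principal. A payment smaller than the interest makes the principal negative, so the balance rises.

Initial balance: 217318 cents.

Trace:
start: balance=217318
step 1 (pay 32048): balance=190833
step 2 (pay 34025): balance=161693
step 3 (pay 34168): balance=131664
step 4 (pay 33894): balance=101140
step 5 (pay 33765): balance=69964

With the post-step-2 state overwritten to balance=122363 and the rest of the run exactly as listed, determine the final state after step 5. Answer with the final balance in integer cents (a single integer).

27535

state after step 2 := balance=122363
step 3 (pay 34168): balance=91327
step 4 (pay 33894): balance=59770
step 5 (pay 33765): balance=27535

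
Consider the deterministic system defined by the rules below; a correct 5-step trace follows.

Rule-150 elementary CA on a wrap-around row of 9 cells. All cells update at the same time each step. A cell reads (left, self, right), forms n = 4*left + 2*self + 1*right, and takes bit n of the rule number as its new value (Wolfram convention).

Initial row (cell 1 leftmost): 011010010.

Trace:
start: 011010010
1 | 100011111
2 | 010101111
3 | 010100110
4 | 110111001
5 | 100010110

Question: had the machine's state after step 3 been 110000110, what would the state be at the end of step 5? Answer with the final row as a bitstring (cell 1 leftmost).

011111100

state after step 3 := 110000110
4 | 001001000
5 | 011111100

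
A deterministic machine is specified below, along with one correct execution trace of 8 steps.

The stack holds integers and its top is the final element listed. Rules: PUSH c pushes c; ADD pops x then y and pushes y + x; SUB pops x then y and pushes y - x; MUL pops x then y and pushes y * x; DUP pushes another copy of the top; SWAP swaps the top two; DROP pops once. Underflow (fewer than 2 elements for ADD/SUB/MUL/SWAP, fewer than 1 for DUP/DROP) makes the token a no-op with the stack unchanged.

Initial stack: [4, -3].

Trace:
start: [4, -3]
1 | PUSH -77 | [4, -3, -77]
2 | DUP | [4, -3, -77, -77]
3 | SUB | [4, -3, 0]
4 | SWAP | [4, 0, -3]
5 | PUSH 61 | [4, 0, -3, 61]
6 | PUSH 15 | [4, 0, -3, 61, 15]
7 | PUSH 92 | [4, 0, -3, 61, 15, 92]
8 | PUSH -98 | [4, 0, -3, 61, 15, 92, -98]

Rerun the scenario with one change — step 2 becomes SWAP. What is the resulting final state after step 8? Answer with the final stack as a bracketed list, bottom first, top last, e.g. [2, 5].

(re-executing from step 2 with the substitution; state before step 2: [4, -3, -77])
2 | SWAP | [4, -77, -3]
3 | SUB | [4, -74]
4 | SWAP | [-74, 4]
5 | PUSH 61 | [-74, 4, 61]
6 | PUSH 15 | [-74, 4, 61, 15]
7 | PUSH 92 | [-74, 4, 61, 15, 92]
8 | PUSH -98 | [-74, 4, 61, 15, 92, -98]

[-74, 4, 61, 15, 92, -98]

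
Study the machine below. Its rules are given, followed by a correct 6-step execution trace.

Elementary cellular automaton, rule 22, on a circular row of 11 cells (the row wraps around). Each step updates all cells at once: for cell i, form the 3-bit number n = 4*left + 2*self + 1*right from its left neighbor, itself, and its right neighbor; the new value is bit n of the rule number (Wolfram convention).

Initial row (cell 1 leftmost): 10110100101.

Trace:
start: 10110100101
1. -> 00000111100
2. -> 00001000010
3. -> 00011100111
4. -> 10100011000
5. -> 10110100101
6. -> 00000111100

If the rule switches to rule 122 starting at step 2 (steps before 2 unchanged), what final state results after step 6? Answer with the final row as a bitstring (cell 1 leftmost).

(re-executing steps 2..6 under rule 122; state before step 2: 00000111100)
2. -> 00001100110
3. -> 00011111111
4. -> 10110000001
5. -> 11111000011
6. -> 00001100110

00001100110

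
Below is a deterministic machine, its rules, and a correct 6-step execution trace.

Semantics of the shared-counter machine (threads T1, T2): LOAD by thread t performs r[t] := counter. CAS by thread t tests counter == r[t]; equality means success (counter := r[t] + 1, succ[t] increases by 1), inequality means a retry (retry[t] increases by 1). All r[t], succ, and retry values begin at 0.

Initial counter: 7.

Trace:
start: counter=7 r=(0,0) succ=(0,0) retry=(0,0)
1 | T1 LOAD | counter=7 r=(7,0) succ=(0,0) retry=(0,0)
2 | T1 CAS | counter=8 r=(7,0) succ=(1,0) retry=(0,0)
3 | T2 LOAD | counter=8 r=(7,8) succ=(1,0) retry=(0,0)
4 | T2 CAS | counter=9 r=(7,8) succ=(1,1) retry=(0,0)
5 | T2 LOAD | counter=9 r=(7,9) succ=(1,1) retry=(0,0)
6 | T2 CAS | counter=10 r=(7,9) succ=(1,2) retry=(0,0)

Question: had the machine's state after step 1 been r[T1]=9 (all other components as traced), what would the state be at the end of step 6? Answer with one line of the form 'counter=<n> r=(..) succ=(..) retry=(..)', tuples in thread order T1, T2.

counter=9 r=(9,8) succ=(0,2) retry=(1,0)

state after step 1 := counter=7 r=(9,0) succ=(0,0) retry=(0,0)
2 | T1 CAS | counter=7 r=(9,0) succ=(0,0) retry=(1,0)
3 | T2 LOAD | counter=7 r=(9,7) succ=(0,0) retry=(1,0)
4 | T2 CAS | counter=8 r=(9,7) succ=(0,1) retry=(1,0)
5 | T2 LOAD | counter=8 r=(9,8) succ=(0,1) retry=(1,0)
6 | T2 CAS | counter=9 r=(9,8) succ=(0,2) retry=(1,0)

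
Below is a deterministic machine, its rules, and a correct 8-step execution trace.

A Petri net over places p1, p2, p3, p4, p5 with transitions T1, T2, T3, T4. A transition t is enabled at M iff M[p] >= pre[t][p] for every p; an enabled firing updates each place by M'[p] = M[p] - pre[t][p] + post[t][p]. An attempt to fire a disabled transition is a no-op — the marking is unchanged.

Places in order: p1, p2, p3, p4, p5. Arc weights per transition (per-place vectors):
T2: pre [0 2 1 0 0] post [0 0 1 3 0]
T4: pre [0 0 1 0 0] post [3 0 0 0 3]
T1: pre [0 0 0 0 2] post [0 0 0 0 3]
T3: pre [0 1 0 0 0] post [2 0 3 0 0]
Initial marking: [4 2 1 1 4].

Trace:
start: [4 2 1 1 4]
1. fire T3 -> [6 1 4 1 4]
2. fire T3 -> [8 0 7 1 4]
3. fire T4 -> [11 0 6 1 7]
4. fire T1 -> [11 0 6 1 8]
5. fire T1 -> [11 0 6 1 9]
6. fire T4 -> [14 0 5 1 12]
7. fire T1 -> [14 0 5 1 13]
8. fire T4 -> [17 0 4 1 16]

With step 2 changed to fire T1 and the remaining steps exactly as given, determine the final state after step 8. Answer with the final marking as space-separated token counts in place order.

15 1 1 1 17

(re-executing from step 2 with the substitution; state before step 2: [6 1 4 1 4])
2. fire T1 -> [6 1 4 1 5]
3. fire T4 -> [9 1 3 1 8]
4. fire T1 -> [9 1 3 1 9]
5. fire T1 -> [9 1 3 1 10]
6. fire T4 -> [12 1 2 1 13]
7. fire T1 -> [12 1 2 1 14]
8. fire T4 -> [15 1 1 1 17]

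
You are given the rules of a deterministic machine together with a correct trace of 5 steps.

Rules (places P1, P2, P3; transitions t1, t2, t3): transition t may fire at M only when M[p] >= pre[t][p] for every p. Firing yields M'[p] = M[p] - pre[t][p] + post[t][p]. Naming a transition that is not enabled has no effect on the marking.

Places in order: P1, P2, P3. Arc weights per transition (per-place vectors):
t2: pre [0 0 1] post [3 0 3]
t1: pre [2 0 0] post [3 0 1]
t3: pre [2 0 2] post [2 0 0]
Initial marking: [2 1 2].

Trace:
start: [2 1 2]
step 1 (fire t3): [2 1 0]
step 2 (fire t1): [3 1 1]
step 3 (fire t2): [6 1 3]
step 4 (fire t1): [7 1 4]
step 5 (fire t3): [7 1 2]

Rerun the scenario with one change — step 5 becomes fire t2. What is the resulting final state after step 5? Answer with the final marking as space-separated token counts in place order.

(re-executing from step 5 with the substitution; state before step 5: [7 1 4])
step 5 (fire t2): [10 1 6]

10 1 6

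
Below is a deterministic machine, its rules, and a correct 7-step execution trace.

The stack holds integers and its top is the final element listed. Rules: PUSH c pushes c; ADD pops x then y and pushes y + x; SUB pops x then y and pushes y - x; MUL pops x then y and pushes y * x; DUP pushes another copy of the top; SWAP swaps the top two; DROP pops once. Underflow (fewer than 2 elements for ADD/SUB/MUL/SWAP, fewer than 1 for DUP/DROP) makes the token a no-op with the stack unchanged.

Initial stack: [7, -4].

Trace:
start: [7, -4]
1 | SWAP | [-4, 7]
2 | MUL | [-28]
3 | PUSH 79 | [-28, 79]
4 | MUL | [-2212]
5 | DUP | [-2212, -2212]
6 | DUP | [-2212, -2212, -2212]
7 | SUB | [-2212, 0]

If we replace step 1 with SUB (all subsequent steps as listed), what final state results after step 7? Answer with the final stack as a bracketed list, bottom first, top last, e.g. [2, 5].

[869, 0]

(re-executing from step 1 with the substitution; state before step 1: [7, -4])
1 | SUB | [11]
2 | MUL | [11]
3 | PUSH 79 | [11, 79]
4 | MUL | [869]
5 | DUP | [869, 869]
6 | DUP | [869, 869, 869]
7 | SUB | [869, 0]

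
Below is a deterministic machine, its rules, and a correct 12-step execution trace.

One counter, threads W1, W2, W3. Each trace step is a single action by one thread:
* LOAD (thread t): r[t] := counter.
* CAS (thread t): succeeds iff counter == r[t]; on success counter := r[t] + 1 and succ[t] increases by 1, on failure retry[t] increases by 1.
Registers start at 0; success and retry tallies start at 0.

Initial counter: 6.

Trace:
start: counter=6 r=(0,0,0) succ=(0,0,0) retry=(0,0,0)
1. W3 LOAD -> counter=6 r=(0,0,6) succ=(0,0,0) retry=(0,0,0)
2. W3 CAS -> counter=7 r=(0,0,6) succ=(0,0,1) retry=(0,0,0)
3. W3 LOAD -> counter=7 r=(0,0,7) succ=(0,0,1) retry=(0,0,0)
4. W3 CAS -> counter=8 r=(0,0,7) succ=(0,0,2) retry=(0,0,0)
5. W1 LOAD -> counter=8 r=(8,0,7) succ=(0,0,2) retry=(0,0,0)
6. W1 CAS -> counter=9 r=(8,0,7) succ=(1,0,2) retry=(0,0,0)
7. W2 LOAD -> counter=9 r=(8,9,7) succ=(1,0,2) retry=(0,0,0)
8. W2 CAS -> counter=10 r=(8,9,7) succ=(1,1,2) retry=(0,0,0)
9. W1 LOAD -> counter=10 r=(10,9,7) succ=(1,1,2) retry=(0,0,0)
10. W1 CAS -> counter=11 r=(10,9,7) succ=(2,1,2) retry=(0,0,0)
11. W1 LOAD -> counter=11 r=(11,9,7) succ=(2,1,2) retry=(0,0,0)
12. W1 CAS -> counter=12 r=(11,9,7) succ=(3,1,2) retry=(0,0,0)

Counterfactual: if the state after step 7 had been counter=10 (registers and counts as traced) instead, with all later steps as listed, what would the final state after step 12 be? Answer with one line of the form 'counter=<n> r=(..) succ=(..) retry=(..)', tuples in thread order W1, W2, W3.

counter=12 r=(11,9,7) succ=(3,0,2) retry=(0,1,0)

state after step 7 := counter=10 r=(8,9,7) succ=(1,0,2) retry=(0,0,0)
8. W2 CAS -> counter=10 r=(8,9,7) succ=(1,0,2) retry=(0,1,0)
9. W1 LOAD -> counter=10 r=(10,9,7) succ=(1,0,2) retry=(0,1,0)
10. W1 CAS -> counter=11 r=(10,9,7) succ=(2,0,2) retry=(0,1,0)
11. W1 LOAD -> counter=11 r=(11,9,7) succ=(2,0,2) retry=(0,1,0)
12. W1 CAS -> counter=12 r=(11,9,7) succ=(3,0,2) retry=(0,1,0)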